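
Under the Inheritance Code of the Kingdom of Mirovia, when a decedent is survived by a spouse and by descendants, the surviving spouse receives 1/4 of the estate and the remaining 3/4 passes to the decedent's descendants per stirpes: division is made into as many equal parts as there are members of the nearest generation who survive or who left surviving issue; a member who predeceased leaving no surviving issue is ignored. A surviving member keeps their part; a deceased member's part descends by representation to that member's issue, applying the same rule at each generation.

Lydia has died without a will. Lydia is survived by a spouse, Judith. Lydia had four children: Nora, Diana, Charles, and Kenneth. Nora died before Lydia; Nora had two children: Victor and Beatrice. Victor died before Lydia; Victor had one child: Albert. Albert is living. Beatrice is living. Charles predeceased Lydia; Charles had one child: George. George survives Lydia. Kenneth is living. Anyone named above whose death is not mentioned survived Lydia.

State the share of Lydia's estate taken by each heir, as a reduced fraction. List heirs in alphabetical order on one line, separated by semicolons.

Judith, as surviving spouse, takes 1/4.
The remaining 3/4 passes to Lydia's descendants per stirpes.
The 3/4 is divided into 4 equal shares of 3/16 among Nora, Diana, Charles, Kenneth.
Nora predeceased; the 3/16 allotted to Nora's branch passes to Nora's issue by representation.
The 3/16 is divided into 2 equal shares of 3/32 among Victor, Beatrice.
Victor predeceased; the 3/32 allotted to Victor's branch passes to Victor's issue by representation.
Albert is the sole taker at this level and receives the full 3/32.
Beatrice is living and takes 3/32.
Diana is living and takes 3/16.
Charles predeceased; the 3/16 allotted to Charles's branch passes to Charles's issue by representation.
George is the sole taker at this level and receives the full 3/16.
Kenneth is living and takes 3/16.

Albert 3/32; Beatrice 3/32; Diana 3/16; George 3/16; Judith 1/4; Kenneth 3/16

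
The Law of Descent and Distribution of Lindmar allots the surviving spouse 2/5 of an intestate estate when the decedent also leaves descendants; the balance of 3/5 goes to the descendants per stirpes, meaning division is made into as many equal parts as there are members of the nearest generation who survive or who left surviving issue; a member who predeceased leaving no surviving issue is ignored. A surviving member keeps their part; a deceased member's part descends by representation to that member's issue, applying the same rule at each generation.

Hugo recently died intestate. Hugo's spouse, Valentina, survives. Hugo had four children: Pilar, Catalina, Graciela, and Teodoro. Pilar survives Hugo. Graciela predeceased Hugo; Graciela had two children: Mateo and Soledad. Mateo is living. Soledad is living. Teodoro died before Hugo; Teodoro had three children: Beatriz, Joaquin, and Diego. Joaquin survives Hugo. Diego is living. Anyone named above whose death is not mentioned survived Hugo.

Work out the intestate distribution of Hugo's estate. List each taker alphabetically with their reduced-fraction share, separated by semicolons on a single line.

Beatriz 1/20; Catalina 3/20; Diego 1/20; Joaquin 1/20; Mateo 3/40; Pilar 3/20; Soledad 3/40; Valentina 2/5

Valentina, as surviving spouse, takes 2/5.
The remaining 3/5 passes to Hugo's descendants per stirpes.
The 3/5 is divided into 4 equal shares of 3/20 among Pilar, Catalina, Graciela, Teodoro.
Pilar is living and takes 3/20.
Catalina is living and takes 3/20.
Graciela predeceased; the 3/20 allotted to Graciela's branch passes to Graciela's issue by representation.
The 3/20 is divided into 2 equal shares of 3/40 among Mateo, Soledad.
Mateo is living and takes 3/40.
Soledad is living and takes 3/40.
Teodoro predeceased; the 3/20 allotted to Teodoro's branch passes to Teodoro's issue by representation.
The 3/20 is divided into 3 equal shares of 1/20 among Beatriz, Joaquin, Diego.
Beatriz is living and takes 1/20.
Joaquin is living and takes 1/20.
Diego is living and takes 1/20.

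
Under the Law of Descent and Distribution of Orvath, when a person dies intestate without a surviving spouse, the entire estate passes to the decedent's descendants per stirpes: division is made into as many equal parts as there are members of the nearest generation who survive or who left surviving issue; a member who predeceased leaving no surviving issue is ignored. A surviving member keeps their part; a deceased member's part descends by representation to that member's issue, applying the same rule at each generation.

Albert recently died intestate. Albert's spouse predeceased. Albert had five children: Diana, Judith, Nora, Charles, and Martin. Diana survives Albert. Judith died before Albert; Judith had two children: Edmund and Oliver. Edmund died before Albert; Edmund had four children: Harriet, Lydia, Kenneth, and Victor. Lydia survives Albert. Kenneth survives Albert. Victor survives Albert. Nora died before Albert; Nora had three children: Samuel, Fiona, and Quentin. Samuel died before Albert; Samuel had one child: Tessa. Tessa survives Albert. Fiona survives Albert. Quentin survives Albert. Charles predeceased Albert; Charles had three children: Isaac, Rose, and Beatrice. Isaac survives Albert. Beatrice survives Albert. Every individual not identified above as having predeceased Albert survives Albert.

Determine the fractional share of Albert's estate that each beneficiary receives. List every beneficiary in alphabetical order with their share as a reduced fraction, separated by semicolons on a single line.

Beatrice 1/15; Diana 1/5; Fiona 1/15; Harriet 1/40; Isaac 1/15; Kenneth 1/40; Lydia 1/40; Martin 1/5; Oliver 1/10; Quentin 1/15; Rose 1/15; Tessa 1/15; Victor 1/40

There is no surviving spouse, so the entire estate passes to Albert's descendants per stirpes.
The estate is divided into 5 equal shares of 1/5 among Diana, Judith, Nora, Charles, Martin.
Diana is living and takes 1/5.
Judith predeceased; the 1/5 allotted to Judith's branch passes to Judith's issue by representation.
The 1/5 is divided into 2 equal shares of 1/10 among Edmund, Oliver.
Edmund predeceased; the 1/10 allotted to Edmund's branch passes to Edmund's issue by representation.
The 1/10 is divided into 4 equal shares of 1/40 among Harriet, Lydia, Kenneth, Victor.
Harriet is living and takes 1/40.
Lydia is living and takes 1/40.
Kenneth is living and takes 1/40.
Victor is living and takes 1/40.
Oliver is living and takes 1/10.
Nora predeceased; the 1/5 allotted to Nora's branch passes to Nora's issue by representation.
The 1/5 is divided into 3 equal shares of 1/15 among Samuel, Fiona, Quentin.
Samuel predeceased; the 1/15 allotted to Samuel's branch passes to Samuel's issue by representation.
Tessa is the sole taker at this level and receives the full 1/15.
Fiona is living and takes 1/15.
Quentin is living and takes 1/15.
Charles predeceased; the 1/5 allotted to Charles's branch passes to Charles's issue by representation.
The 1/5 is divided into 3 equal shares of 1/15 among Isaac, Rose, Beatrice.
Isaac is living and takes 1/15.
Rose is living and takes 1/15.
Beatrice is living and takes 1/15.
Martin is living and takes 1/5.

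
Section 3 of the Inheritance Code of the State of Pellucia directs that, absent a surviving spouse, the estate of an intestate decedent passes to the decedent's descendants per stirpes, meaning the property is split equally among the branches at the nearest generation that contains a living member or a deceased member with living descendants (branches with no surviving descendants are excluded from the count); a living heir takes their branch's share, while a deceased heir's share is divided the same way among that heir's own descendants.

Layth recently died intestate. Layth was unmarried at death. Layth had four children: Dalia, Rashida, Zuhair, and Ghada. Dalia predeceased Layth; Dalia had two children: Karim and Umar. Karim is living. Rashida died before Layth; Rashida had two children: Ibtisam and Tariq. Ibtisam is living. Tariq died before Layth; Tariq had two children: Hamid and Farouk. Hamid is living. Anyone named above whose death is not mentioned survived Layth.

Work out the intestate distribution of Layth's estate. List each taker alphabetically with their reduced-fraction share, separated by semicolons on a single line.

There is no surviving spouse, so the entire estate passes to Layth's descendants per stirpes.
The estate is divided into 4 equal shares of 1/4 among Dalia, Rashida, Zuhair, Ghada.
Dalia predeceased; the 1/4 allotted to Dalia's branch passes to Dalia's issue by representation.
The 1/4 is divided into 2 equal shares of 1/8 among Karim, Umar.
Karim is living and takes 1/8.
Umar is living and takes 1/8.
Rashida predeceased; the 1/4 allotted to Rashida's branch passes to Rashida's issue by representation.
The 1/4 is divided into 2 equal shares of 1/8 among Ibtisam, Tariq.
Ibtisam is living and takes 1/8.
Tariq predeceased; the 1/8 allotted to Tariq's branch passes to Tariq's issue by representation.
The 1/8 is divided into 2 equal shares of 1/16 among Hamid, Farouk.
Hamid is living and takes 1/16.
Farouk is living and takes 1/16.
Zuhair is living and takes 1/4.
Ghada is living and takes 1/4.

Farouk 1/16; Ghada 1/4; Hamid 1/16; Ibtisam 1/8; Karim 1/8; Umar 1/8; Zuhair 1/4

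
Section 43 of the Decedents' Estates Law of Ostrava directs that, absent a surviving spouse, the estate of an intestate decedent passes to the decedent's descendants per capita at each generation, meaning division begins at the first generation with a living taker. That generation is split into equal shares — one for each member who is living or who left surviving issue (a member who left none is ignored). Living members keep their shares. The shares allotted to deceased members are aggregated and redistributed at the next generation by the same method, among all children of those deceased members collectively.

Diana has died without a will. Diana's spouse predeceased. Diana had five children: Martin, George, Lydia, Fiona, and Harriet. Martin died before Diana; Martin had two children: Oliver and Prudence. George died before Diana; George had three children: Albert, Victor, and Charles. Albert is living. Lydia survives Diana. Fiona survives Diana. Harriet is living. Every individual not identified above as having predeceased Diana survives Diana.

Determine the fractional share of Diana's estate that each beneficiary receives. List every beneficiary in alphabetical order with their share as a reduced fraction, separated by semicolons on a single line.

There is no surviving spouse, so the entire estate passes to Diana's descendants per capita at each generation.
At generation 1 (Martin, George, Lydia, Fiona, Harriet) there are 5 shares of (1)/5 = 1/5 each.
Living: Lydia, Fiona, and Harriet — each takes 1/5.
Deceased: Martin and George. Their combined 2/5 is pooled and carried to generation 2.
At generation 2 (Oliver, Prudence, Albert, Victor, Charles) there are 5 shares of (2/5)/5 = 2/25 each.
Living: Oliver, Prudence, Albert, Victor, and Charles — each takes 2/25.

Albert 2/25; Charles 2/25; Fiona 1/5; Harriet 1/5; Lydia 1/5; Oliver 2/25; Prudence 2/25; Victor 2/25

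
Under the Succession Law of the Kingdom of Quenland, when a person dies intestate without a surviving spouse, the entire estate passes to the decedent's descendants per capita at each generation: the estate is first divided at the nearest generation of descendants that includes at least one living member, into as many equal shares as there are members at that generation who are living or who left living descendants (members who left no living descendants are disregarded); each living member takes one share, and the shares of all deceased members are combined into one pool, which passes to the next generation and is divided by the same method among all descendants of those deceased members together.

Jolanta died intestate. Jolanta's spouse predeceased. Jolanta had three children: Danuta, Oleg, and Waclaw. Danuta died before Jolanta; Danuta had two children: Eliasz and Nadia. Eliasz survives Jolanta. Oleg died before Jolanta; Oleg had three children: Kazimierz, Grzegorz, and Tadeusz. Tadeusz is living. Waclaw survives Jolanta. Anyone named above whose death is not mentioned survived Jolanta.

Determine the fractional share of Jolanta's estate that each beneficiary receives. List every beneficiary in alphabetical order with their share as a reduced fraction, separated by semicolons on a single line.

There is no surviving spouse, so the entire estate passes to Jolanta's descendants per capita at each generation.
At generation 1 (Danuta, Oleg, Waclaw) there are 3 shares of (1)/3 = 1/3 each.
Living: Waclaw — each takes 1/3.
Deceased: Danuta and Oleg. Their combined 2/3 is pooled and carried to generation 2.
At generation 2 (Eliasz, Nadia, Kazimierz, Grzegorz, Tadeusz) there are 5 shares of (2/3)/5 = 2/15 each.
Living: Eliasz, Nadia, Kazimierz, Grzegorz, and Tadeusz — each takes 2/15.

Eliasz 2/15; Grzegorz 2/15; Kazimierz 2/15; Nadia 2/15; Tadeusz 2/15; Waclaw 1/3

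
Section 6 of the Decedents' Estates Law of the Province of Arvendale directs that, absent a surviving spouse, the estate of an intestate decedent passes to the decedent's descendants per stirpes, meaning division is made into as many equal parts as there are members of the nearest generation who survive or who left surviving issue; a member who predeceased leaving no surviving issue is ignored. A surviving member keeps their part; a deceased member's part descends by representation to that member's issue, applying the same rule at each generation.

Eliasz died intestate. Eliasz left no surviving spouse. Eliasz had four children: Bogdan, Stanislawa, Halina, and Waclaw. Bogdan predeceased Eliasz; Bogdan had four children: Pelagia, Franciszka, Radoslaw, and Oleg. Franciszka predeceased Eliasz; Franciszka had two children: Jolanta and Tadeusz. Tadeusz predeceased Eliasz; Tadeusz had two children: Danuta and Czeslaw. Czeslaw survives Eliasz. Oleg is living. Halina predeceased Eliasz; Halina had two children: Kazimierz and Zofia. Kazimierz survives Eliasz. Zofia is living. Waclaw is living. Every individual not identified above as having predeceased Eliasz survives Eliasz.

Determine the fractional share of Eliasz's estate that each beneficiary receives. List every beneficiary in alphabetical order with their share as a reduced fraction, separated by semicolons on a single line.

Czeslaw 1/64; Danuta 1/64; Jolanta 1/32; Kazimierz 1/8; Oleg 1/16; Pelagia 1/16; Radoslaw 1/16; Stanislawa 1/4; Waclaw 1/4; Zofia 1/8

There is no surviving spouse, so the entire estate passes to Eliasz's descendants per stirpes.
The estate is divided into 4 equal shares of 1/4 among Bogdan, Stanislawa, Halina, Waclaw.
Bogdan predeceased; the 1/4 allotted to Bogdan's branch passes to Bogdan's issue by representation.
The 1/4 is divided into 4 equal shares of 1/16 among Pelagia, Franciszka, Radoslaw, Oleg.
Pelagia is living and takes 1/16.
Franciszka predeceased; the 1/16 allotted to Franciszka's branch passes to Franciszka's issue by representation.
The 1/16 is divided into 2 equal shares of 1/32 among Jolanta, Tadeusz.
Jolanta is living and takes 1/32.
Tadeusz predeceased; the 1/32 allotted to Tadeusz's branch passes to Tadeusz's issue by representation.
The 1/32 is divided into 2 equal shares of 1/64 among Danuta, Czeslaw.
Danuta is living and takes 1/64.
Czeslaw is living and takes 1/64.
Radoslaw is living and takes 1/16.
Oleg is living and takes 1/16.
Stanislawa is living and takes 1/4.
Halina predeceased; the 1/4 allotted to Halina's branch passes to Halina's issue by representation.
The 1/4 is divided into 2 equal shares of 1/8 among Kazimierz, Zofia.
Kazimierz is living and takes 1/8.
Zofia is living and takes 1/8.
Waclaw is living and takes 1/4.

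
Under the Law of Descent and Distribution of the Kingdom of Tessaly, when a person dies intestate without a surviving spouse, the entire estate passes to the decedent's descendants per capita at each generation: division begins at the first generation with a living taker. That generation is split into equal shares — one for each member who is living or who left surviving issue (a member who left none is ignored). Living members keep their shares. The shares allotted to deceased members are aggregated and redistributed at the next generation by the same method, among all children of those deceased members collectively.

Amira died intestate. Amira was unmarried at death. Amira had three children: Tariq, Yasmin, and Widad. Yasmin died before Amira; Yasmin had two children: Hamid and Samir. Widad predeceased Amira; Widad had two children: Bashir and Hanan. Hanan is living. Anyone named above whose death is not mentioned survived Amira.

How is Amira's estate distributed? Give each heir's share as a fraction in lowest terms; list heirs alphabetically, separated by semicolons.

Bashir 1/6; Hamid 1/6; Hanan 1/6; Samir 1/6; Tariq 1/3

There is no surviving spouse, so the entire estate passes to Amira's descendants per capita at each generation.
At generation 1 (Tariq, Yasmin, Widad) there are 3 shares of (1)/3 = 1/3 each.
Living: Tariq — each takes 1/3.
Deceased: Yasmin and Widad. Their combined 2/3 is pooled and carried to generation 2.
At generation 2 (Hamid, Samir, Bashir, Hanan) there are 4 shares of (2/3)/4 = 1/6 each.
Living: Hamid, Samir, Bashir, and Hanan — each takes 1/6.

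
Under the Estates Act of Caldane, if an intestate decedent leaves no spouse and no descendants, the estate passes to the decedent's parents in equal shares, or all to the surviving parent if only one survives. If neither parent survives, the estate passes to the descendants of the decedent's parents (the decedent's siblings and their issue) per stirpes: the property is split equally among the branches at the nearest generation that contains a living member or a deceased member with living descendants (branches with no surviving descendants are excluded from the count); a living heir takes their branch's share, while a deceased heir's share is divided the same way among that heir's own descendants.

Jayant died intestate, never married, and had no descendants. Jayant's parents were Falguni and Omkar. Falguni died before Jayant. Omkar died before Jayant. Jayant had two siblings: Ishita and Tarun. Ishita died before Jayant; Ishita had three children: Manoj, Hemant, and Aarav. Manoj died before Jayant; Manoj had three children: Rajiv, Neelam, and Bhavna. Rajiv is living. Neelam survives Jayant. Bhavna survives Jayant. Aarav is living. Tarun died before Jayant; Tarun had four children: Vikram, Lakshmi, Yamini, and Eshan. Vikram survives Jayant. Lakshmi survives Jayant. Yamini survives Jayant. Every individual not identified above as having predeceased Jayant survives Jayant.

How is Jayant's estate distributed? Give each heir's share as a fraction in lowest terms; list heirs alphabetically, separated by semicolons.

Neither parent survives and there are no descendants, so the estate passes to Jayant's siblings and their issue per stirpes.
The estate is divided into 2 equal shares of 1/2 among Ishita, Tarun.
Ishita predeceased; the 1/2 allotted to Ishita's branch passes to Ishita's issue by representation.
The 1/2 is divided into 3 equal shares of 1/6 among Manoj, Hemant, Aarav.
Manoj predeceased; the 1/6 allotted to Manoj's branch passes to Manoj's issue by representation.
The 1/6 is divided into 3 equal shares of 1/18 among Rajiv, Neelam, Bhavna.
Rajiv is living and takes 1/18.
Neelam is living and takes 1/18.
Bhavna is living and takes 1/18.
Hemant is living and takes 1/6.
Aarav is living and takes 1/6.
Tarun predeceased; the 1/2 allotted to Tarun's branch passes to Tarun's issue by representation.
The 1/2 is divided into 4 equal shares of 1/8 among Vikram, Lakshmi, Yamini, Eshan.
Vikram is living and takes 1/8.
Lakshmi is living and takes 1/8.
Yamini is living and takes 1/8.
Eshan is living and takes 1/8.

Aarav 1/6; Bhavna 1/18; Eshan 1/8; Hemant 1/6; Lakshmi 1/8; Neelam 1/18; Rajiv 1/18; Vikram 1/8; Yamini 1/8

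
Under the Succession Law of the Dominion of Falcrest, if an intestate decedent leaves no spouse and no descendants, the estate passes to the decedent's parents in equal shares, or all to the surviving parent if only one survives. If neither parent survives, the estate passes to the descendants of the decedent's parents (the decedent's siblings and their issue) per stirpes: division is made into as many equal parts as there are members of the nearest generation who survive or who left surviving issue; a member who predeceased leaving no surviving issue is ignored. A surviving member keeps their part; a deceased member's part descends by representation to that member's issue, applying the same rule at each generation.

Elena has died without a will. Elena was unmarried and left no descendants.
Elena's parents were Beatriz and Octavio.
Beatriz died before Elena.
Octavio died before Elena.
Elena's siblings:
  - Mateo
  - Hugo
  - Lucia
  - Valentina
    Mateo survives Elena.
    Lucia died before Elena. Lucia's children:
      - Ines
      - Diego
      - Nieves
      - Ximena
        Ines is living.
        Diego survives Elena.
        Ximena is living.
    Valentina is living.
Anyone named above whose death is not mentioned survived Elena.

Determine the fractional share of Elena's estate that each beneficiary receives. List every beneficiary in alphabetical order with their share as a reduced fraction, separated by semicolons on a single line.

Neither parent survives and there are no descendants, so the estate passes to Elena's siblings and their issue per stirpes.
The estate is divided into 4 equal shares of 1/4 among Mateo, Hugo, Lucia, Valentina.
Mateo is living and takes 1/4.
Hugo is living and takes 1/4.
Lucia predeceased; the 1/4 allotted to Lucia's branch passes to Lucia's issue by representation.
The 1/4 is divided into 4 equal shares of 1/16 among Ines, Diego, Nieves, Ximena.
Ines is living and takes 1/16.
Diego is living and takes 1/16.
Nieves is living and takes 1/16.
Ximena is living and takes 1/16.
Valentina is living and takes 1/4.

Diego 1/16; Hugo 1/4; Ines 1/16; Mateo 1/4; Nieves 1/16; Valentina 1/4; Ximena 1/16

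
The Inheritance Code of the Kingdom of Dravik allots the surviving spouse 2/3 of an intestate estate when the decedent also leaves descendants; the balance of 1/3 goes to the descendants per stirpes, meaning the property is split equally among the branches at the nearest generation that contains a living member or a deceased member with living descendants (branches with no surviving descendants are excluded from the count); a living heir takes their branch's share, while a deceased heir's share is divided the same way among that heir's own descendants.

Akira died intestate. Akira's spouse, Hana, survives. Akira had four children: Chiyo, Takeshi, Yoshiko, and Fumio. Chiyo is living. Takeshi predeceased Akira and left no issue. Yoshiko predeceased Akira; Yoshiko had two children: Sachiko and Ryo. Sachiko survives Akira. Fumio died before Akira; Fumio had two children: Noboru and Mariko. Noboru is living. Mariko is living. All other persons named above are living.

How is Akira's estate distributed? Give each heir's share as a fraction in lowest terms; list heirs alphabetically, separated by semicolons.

Hana, as surviving spouse, takes 2/3.
The remaining 1/3 passes to Akira's descendants per stirpes.
Takeshi left no surviving issue, so that branch lapses and is disregarded.
The 1/3 is divided into 3 equal shares of 1/9 among Chiyo, Yoshiko, Fumio.
Chiyo is living and takes 1/9.
Yoshiko predeceased; the 1/9 allotted to Yoshiko's branch passes to Yoshiko's issue by representation.
The 1/9 is divided into 2 equal shares of 1/18 among Sachiko, Ryo.
Sachiko is living and takes 1/18.
Ryo is living and takes 1/18.
Fumio predeceased; the 1/9 allotted to Fumio's branch passes to Fumio's issue by representation.
The 1/9 is divided into 2 equal shares of 1/18 among Noboru, Mariko.
Noboru is living and takes 1/18.
Mariko is living and takes 1/18.

Chiyo 1/9; Hana 2/3; Mariko 1/18; Noboru 1/18; Ryo 1/18; Sachiko 1/18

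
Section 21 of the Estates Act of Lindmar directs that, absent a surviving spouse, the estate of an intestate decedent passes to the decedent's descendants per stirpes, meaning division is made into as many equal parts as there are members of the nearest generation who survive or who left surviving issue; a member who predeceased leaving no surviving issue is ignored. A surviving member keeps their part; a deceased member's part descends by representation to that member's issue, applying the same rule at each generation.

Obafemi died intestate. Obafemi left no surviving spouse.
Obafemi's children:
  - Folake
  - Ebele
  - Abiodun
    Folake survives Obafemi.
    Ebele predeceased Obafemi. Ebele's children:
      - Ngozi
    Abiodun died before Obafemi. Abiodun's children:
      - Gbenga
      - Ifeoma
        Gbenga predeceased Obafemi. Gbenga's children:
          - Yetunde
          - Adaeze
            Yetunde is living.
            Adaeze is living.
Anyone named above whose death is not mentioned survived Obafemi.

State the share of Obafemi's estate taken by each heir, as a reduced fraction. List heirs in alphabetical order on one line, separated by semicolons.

There is no surviving spouse, so the entire estate passes to Obafemi's descendants per stirpes.
The estate is divided into 3 equal shares of 1/3 among Folake, Ebele, Abiodun.
Folake is living and takes 1/3.
Ebele predeceased; the 1/3 allotted to Ebele's branch passes to Ebele's issue by representation.
Ngozi is the sole taker at this level and receives the full 1/3.
Abiodun predeceased; the 1/3 allotted to Abiodun's branch passes to Abiodun's issue by representation.
The 1/3 is divided into 2 equal shares of 1/6 among Gbenga, Ifeoma.
Gbenga predeceased; the 1/6 allotted to Gbenga's branch passes to Gbenga's issue by representation.
The 1/6 is divided into 2 equal shares of 1/12 among Yetunde, Adaeze.
Yetunde is living and takes 1/12.
Adaeze is living and takes 1/12.
Ifeoma is living and takes 1/6.

Adaeze 1/12; Folake 1/3; Ifeoma 1/6; Ngozi 1/3; Yetunde 1/12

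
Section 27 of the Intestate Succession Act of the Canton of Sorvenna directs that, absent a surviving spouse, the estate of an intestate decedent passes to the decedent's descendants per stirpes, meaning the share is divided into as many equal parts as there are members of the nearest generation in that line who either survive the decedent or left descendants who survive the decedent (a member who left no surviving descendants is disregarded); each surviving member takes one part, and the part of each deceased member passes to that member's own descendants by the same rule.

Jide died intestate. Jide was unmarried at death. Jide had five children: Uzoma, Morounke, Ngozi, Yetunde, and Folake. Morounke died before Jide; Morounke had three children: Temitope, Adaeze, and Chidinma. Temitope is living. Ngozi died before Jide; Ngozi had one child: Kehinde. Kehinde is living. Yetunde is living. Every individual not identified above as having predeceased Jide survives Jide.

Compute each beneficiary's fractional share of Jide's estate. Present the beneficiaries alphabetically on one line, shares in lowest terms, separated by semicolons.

Adaeze 1/15; Chidinma 1/15; Folake 1/5; Kehinde 1/5; Temitope 1/15; Uzoma 1/5; Yetunde 1/5

There is no surviving spouse, so the entire estate passes to Jide's descendants per stirpes.
The estate is divided into 5 equal shares of 1/5 among Uzoma, Morounke, Ngozi, Yetunde, Folake.
Uzoma is living and takes 1/5.
Morounke predeceased; the 1/5 allotted to Morounke's branch passes to Morounke's issue by representation.
The 1/5 is divided into 3 equal shares of 1/15 among Temitope, Adaeze, Chidinma.
Temitope is living and takes 1/15.
Adaeze is living and takes 1/15.
Chidinma is living and takes 1/15.
Ngozi predeceased; the 1/5 allotted to Ngozi's branch passes to Ngozi's issue by representation.
Kehinde is the sole taker at this level and receives the full 1/5.
Yetunde is living and takes 1/5.
Folake is living and takes 1/5.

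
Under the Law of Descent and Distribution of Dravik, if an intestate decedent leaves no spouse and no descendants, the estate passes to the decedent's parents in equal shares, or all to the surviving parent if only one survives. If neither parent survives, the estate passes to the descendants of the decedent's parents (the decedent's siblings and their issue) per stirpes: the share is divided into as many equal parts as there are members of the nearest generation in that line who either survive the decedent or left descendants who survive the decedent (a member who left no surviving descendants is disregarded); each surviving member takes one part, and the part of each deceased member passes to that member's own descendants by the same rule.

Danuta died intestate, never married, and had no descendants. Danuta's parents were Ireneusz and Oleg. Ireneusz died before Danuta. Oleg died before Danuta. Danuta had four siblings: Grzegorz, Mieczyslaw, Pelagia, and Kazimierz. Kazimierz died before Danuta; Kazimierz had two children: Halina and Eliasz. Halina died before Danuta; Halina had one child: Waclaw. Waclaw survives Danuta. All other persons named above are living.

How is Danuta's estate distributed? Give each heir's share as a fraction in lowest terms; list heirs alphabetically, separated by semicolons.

Neither parent survives and there are no descendants, so the estate passes to Danuta's siblings and their issue per stirpes.
The estate is divided into 4 equal shares of 1/4 among Grzegorz, Mieczyslaw, Pelagia, Kazimierz.
Grzegorz is living and takes 1/4.
Mieczyslaw is living and takes 1/4.
Pelagia is living and takes 1/4.
Kazimierz predeceased; the 1/4 allotted to Kazimierz's branch passes to Kazimierz's issue by representation.
The 1/4 is divided into 2 equal shares of 1/8 among Halina, Eliasz.
Halina predeceased; the 1/8 allotted to Halina's branch passes to Halina's issue by representation.
Waclaw is the sole taker at this level and receives the full 1/8.
Eliasz is living and takes 1/8.

Eliasz 1/8; Grzegorz 1/4; Mieczyslaw 1/4; Pelagia 1/4; Waclaw 1/8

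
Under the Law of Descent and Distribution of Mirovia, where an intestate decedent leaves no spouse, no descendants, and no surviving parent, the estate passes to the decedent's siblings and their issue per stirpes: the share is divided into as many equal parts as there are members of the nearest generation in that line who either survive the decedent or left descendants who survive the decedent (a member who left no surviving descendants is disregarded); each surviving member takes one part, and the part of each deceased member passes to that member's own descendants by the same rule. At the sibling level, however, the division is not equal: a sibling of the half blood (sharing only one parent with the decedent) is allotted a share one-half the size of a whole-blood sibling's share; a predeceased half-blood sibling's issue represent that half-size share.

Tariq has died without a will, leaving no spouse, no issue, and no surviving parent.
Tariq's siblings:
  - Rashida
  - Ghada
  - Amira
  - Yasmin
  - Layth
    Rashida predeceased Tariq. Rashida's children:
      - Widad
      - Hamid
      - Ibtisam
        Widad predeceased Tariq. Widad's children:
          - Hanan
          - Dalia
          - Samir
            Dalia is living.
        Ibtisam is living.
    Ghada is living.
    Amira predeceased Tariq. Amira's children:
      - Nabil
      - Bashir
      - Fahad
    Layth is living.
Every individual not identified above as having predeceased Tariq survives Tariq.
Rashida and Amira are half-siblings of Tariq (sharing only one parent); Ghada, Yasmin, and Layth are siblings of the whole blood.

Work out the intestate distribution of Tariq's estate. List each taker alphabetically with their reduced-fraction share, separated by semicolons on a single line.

Bashir 1/24; Dalia 1/72; Fahad 1/24; Ghada 1/4; Hamid 1/24; Hanan 1/72; Ibtisam 1/24; Layth 1/4; Nabil 1/24; Samir 1/72; Yasmin 1/4

No spouse, descendants, or parent survives, so the estate passes to Tariq's siblings per stirpes.
Half-blood siblings count for one-half the weight of whole-blood siblings at the initial division.
Dividing 1 in proportion to weights (total weight 4): Rashida (weight 1/2) → 1/8; Ghada (weight 1) → 1/4; Amira (weight 1/2) → 1/8; Yasmin (weight 1) → 1/4; Layth (weight 1) → 1/4.
Rashida predeceased; the 1/8 allotted to Rashida's branch passes to Rashida's issue by representation.
The 1/8 is divided into 3 equal shares of 1/24 among Widad, Hamid, Ibtisam.
Widad predeceased; the 1/24 allotted to Widad's branch passes to Widad's issue by representation.
The 1/24 is divided into 3 equal shares of 1/72 among Hanan, Dalia, Samir.
Hanan is living and takes 1/72.
Dalia is living and takes 1/72.
Samir is living and takes 1/72.
Hamid is living and takes 1/24.
Ibtisam is living and takes 1/24.
Ghada is living and takes 1/4.
Amira predeceased; the 1/8 allotted to Amira's branch passes to Amira's issue by representation.
The 1/8 is divided into 3 equal shares of 1/24 among Nabil, Bashir, Fahad.
Nabil is living and takes 1/24.
Bashir is living and takes 1/24.
Fahad is living and takes 1/24.
Yasmin is living and takes 1/4.
Layth is living and takes 1/4.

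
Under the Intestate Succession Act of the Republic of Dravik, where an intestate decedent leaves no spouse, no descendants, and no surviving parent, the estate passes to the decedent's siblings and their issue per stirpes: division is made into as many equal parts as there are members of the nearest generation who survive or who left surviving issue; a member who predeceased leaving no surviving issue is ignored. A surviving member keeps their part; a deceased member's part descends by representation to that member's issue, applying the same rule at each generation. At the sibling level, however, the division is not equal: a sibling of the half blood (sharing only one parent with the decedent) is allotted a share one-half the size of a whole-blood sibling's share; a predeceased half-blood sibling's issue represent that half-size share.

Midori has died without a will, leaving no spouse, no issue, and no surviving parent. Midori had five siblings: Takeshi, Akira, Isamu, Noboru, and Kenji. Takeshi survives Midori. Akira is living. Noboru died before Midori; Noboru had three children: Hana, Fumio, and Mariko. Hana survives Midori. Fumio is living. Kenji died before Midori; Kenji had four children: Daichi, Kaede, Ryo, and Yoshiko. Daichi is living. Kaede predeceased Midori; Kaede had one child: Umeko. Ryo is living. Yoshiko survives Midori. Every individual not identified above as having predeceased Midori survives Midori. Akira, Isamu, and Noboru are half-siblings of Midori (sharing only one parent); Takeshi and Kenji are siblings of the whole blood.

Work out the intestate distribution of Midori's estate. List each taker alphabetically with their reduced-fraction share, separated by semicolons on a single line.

Akira 1/7; Daichi 1/14; Fumio 1/21; Hana 1/21; Isamu 1/7; Mariko 1/21; Ryo 1/14; Takeshi 2/7; Umeko 1/14; Yoshiko 1/14

No spouse, descendants, or parent survives, so the estate passes to Midori's siblings per stirpes.
Half-blood siblings count for one-half the weight of whole-blood siblings at the initial division.
Dividing 1 in proportion to weights (total weight 7/2): Takeshi (weight 1) → 2/7; Akira (weight 1/2) → 1/7; Isamu (weight 1/2) → 1/7; Noboru (weight 1/2) → 1/7; Kenji (weight 1) → 2/7.
Takeshi is living and takes 2/7.
Akira is living and takes 1/7.
Isamu is living and takes 1/7.
Noboru predeceased; the 1/7 allotted to Noboru's branch passes to Noboru's issue by representation.
The 1/7 is divided into 3 equal shares of 1/21 among Hana, Fumio, Mariko.
Hana is living and takes 1/21.
Fumio is living and takes 1/21.
Mariko is living and takes 1/21.
Kenji predeceased; the 2/7 allotted to Kenji's branch passes to Kenji's issue by representation.
The 2/7 is divided into 4 equal shares of 1/14 among Daichi, Kaede, Ryo, Yoshiko.
Daichi is living and takes 1/14.
Kaede predeceased; the 1/14 allotted to Kaede's branch passes to Kaede's issue by representation.
Umeko is the sole taker at this level and receives the full 1/14.
Ryo is living and takes 1/14.
Yoshiko is living and takes 1/14.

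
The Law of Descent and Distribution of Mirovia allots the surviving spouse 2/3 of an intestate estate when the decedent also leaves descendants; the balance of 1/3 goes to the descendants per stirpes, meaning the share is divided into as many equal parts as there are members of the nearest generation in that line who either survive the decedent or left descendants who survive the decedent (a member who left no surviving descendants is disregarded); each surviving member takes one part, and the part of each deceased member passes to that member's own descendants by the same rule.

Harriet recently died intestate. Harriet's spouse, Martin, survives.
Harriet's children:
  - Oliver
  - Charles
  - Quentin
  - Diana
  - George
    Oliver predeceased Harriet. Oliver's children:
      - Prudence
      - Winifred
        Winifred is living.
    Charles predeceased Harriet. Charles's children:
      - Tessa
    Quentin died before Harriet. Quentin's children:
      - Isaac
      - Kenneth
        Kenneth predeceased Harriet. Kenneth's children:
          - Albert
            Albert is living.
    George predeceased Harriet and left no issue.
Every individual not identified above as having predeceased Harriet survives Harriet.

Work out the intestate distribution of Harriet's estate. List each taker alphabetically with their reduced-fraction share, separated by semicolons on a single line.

Martin, as surviving spouse, takes 2/3.
The remaining 1/3 passes to Harriet's descendants per stirpes.
George left no surviving issue, so that branch lapses and is disregarded.
The 1/3 is divided into 4 equal shares of 1/12 among Oliver, Charles, Quentin, Diana.
Oliver predeceased; the 1/12 allotted to Oliver's branch passes to Oliver's issue by representation.
The 1/12 is divided into 2 equal shares of 1/24 among Prudence, Winifred.
Prudence is living and takes 1/24.
Winifred is living and takes 1/24.
Charles predeceased; the 1/12 allotted to Charles's branch passes to Charles's issue by representation.
Tessa is the sole taker at this level and receives the full 1/12.
Quentin predeceased; the 1/12 allotted to Quentin's branch passes to Quentin's issue by representation.
The 1/12 is divided into 2 equal shares of 1/24 among Isaac, Kenneth.
Isaac is living and takes 1/24.
Kenneth predeceased; the 1/24 allotted to Kenneth's branch passes to Kenneth's issue by representation.
Albert is the sole taker at this level and receives the full 1/24.
Diana is living and takes 1/12.

Albert 1/24; Diana 1/12; Isaac 1/24; Martin 2/3; Prudence 1/24; Tessa 1/12; Winifred 1/24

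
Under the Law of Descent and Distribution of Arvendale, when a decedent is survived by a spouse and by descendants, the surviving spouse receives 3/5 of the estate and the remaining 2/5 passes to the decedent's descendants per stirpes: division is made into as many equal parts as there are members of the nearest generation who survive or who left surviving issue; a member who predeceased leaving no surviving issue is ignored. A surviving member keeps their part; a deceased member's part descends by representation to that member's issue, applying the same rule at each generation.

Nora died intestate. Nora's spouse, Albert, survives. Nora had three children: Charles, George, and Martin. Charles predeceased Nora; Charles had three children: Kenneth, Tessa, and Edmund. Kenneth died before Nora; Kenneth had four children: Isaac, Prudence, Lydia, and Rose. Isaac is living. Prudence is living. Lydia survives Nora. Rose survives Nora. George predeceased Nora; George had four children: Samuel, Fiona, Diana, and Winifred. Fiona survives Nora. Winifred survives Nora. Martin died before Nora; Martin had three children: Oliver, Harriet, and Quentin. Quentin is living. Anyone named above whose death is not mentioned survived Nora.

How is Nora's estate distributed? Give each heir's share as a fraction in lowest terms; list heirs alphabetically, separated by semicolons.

Albert, as surviving spouse, takes 3/5.
The remaining 2/5 passes to Nora's descendants per stirpes.
The 2/5 is divided into 3 equal shares of 2/15 among Charles, George, Martin.
Charles predeceased; the 2/15 allotted to Charles's branch passes to Charles's issue by representation.
The 2/15 is divided into 3 equal shares of 2/45 among Kenneth, Tessa, Edmund.
Kenneth predeceased; the 2/45 allotted to Kenneth's branch passes to Kenneth's issue by representation.
The 2/45 is divided into 4 equal shares of 1/90 among Isaac, Prudence, Lydia, Rose.
Isaac is living and takes 1/90.
Prudence is living and takes 1/90.
Lydia is living and takes 1/90.
Rose is living and takes 1/90.
Tessa is living and takes 2/45.
Edmund is living and takes 2/45.
George predeceased; the 2/15 allotted to George's branch passes to George's issue by representation.
The 2/15 is divided into 4 equal shares of 1/30 among Samuel, Fiona, Diana, Winifred.
Samuel is living and takes 1/30.
Fiona is living and takes 1/30.
Diana is living and takes 1/30.
Winifred is living and takes 1/30.
Martin predeceased; the 2/15 allotted to Martin's branch passes to Martin's issue by representation.
The 2/15 is divided into 3 equal shares of 2/45 among Oliver, Harriet, Quentin.
Oliver is living and takes 2/45.
Harriet is living and takes 2/45.
Quentin is living and takes 2/45.

Albert 3/5; Diana 1/30; Edmund 2/45; Fiona 1/30; Harriet 2/45; Isaac 1/90; Lydia 1/90; Oliver 2/45; Prudence 1/90; Quentin 2/45; Rose 1/90; Samuel 1/30; Tessa 2/45; Winifred 1/30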